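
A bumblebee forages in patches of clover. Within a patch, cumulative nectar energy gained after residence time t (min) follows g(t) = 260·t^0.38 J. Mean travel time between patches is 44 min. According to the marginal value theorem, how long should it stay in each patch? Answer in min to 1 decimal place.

27.0 min

By the marginal value theorem, leave when the instantaneous gain rate g'(t) equals the habitat-wide average g(t)/(T + t).
g'(t) = 0.38·260·t^-0.62. Setting 0.38·260·t^-0.62 = 260·t^0.38/(44+t) gives 0.38(44+t) = t, so 0.62·t = 0.38×44.
t* = 0.38×44/0.62 = 26.97 min.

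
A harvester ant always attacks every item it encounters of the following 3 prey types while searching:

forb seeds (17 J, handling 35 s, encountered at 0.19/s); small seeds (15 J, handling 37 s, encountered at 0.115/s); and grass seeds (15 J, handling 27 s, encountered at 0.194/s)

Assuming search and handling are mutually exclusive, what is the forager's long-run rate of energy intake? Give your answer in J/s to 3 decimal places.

R = (0.19×17 + 0.115×15 + 0.194×15) / (1 + 0.19×35 + 0.115×37 + 0.194×27) = 7.865/17.14 = 0.4588 J/s.

0.459 J/s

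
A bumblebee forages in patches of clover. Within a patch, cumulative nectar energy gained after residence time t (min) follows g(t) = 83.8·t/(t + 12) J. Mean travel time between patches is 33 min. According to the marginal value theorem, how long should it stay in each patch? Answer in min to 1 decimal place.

By the marginal value theorem, leave when the instantaneous gain rate g'(t) equals the habitat-wide average g(t)/(T + t).
g'(t) = 83.8·12/(t + 12)². Setting 83.8·12/(t+12)² = 83.8t/[(t+12)(33+t)] gives 12(33+t) = t(t+12), so t² = 12×33 = 396.
t* = √396 = 19.9 min.

19.9 min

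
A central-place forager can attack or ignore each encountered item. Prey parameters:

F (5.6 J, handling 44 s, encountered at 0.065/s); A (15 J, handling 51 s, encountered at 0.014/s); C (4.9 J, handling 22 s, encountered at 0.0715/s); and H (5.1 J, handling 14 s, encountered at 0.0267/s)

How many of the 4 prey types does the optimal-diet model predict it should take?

3

Rank by E/h (J/s): H 0.364, A 0.294, C 0.223, F 0.127. Include each in turn until the next type's E/h falls below the running intake rate.
Rate on top 1: 0.09912. A: 0.294 > 0.09912 → include.
Rate on top 2: 0.1658. C: 0.223 > 0.1658 → include.
Rate on top 3: 0.1903. F: 0.127 < 0.1903 → exclude; stop.
Optimal diet: H, A, C — 3 of 4 types.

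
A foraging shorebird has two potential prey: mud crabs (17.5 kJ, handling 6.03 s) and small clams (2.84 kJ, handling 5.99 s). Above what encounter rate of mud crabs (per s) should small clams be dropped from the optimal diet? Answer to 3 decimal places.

The zero-one rule: include small clams iff E₂/h₂ > λE₁/(1+λh₁). Equality gives the switch point.
λE₁h₂ = E₂ + λE₂h₁ ⇒ λ = E₂/(E₁h₂ − E₂h₁) = 2.84/(104.8 − 17.13) = 0.03238 per s.

0.032 per s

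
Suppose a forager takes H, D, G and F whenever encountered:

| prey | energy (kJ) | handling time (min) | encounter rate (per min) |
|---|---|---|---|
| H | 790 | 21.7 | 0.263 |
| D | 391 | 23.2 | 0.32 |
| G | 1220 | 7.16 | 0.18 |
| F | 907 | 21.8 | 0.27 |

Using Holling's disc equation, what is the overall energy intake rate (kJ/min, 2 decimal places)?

R = (0.263×790 + 0.32×391 + 0.18×1220 + 0.27×907) / (1 + 0.263×21.7 + 0.32×23.2 + 0.18×7.16 + 0.27×21.8) = 797.4/21.31 = 37.43 kJ/min.

37.43 kJ/min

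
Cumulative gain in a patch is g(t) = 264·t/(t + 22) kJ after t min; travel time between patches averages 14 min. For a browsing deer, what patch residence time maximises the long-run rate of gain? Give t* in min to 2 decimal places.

By the marginal value theorem, leave when the instantaneous gain rate g'(t) equals the habitat-wide average g(t)/(T + t).
g'(t) = 264·22/(t + 22)². Setting 264·22/(t+22)² = 264t/[(t+22)(14+t)] gives 22(14+t) = t(t+22), so t² = 22×14 = 308.
t* = √308 = 17.55 min.

17.55 min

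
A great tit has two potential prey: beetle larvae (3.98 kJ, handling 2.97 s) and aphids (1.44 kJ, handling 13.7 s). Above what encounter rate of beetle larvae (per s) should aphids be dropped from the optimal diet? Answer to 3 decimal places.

Drop aphids once their profitability E₂/h₂ falls below the rate achievable on beetle larvae alone: E₂/h₂ = λE₁/(1 + λh₁).
Solve for λ: λE₁h₂ = E₂(1 + λh₁) → λ(E₁h₂ − E₂h₁) = E₂ → λ = E₂/(E₁h₂ − E₂h₁).
λ = 1.44/(3.98×13.7 − 1.44×2.97) = 1.44/50.25 = 0.02866 per s.

0.029 per s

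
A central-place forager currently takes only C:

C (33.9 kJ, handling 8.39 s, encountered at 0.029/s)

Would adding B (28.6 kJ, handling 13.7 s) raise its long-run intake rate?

Current rate: (0.029×33.9)/(1 + 0.029×8.39) = 0.7907 kJ/s.
Profitability of B: 28.6/13.7 = 2.088 kJ/s.
2.088 > 0.7907, so adding B raises the average — include it.

Yes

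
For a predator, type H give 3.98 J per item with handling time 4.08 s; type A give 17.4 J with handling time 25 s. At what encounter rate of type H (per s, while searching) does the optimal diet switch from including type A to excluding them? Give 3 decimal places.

At the threshold, the rate on type H alone equals the profitability of type A: λ·3.98/(1 + λ·4.08) = 17.4/25 = 0.696.
Rearranging, λ(3.98 − 0.696×4.08) = 0.696, so λ = 0.696/1.14 = 0.6104 per s.

0.610 per s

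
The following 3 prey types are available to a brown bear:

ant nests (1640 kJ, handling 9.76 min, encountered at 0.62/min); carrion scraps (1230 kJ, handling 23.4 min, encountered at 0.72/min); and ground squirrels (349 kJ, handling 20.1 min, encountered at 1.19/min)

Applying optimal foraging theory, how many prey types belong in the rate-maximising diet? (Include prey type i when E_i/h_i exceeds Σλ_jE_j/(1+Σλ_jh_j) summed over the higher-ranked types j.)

1

E/h in descending order: ant nests 168, carrion scraps 52.6, ground squirrels 17.4 kJ/min. The optimal diet is the largest prefix of this list for which every included type satisfies E_i/h_i > R on the types above it.
Rate on top 1: 144.2. carrion scraps: 52.6 < 144.2 → exclude; stop.
Optimal diet: ant nests — 1 of 3 types.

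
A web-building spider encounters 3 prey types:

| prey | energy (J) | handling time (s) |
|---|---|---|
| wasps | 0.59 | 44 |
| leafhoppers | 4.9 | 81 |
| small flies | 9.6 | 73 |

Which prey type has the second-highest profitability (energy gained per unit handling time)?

Profitability E/h (J/s): wasps = 0.59/44 = 0.0134, leafhoppers = 4.9/81 = 0.0605, small flies = 9.6/73 = 0.132.
Ranked: small flies > leafhoppers > wasps.

leafhoppers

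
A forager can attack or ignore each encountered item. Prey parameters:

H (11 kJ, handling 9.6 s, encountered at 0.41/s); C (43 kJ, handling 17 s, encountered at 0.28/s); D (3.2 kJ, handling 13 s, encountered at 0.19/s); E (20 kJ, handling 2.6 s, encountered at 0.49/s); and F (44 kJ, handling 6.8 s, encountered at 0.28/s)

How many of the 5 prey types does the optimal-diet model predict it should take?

2

Rank by E/h (kJ/s): E 7.69, F 6.47, C 2.53, H 1.15, D 0.246. Include each in turn until the next type's E/h falls below the running intake rate.
Rate on top 1: 4.31. F: 6.47 > 4.31 → include.
Rate on top 2: 5.294. C: 2.53 < 5.294 → exclude; stop.
Optimal diet: E, F — 2 of 5 types.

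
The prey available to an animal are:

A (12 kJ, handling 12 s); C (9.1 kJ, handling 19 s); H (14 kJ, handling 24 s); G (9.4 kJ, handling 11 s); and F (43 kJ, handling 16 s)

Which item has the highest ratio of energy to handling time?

Profitability E/h (kJ/s): A = 12/12 = 1, C = 9.1/19 = 0.479, H = 14/24 = 0.583, G = 9.4/11 = 0.855, F = 43/16 = 2.69.
Ranked: F > A > G > H > C.

F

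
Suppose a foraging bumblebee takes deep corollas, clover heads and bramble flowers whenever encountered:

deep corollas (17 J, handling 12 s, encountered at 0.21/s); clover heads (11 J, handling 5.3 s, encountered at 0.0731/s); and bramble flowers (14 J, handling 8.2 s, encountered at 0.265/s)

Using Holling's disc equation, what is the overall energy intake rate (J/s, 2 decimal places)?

1.33 J/s

R = (0.21×17 + 0.0731×11 + 0.265×14) / (1 + 0.21×12 + 0.0731×5.3 + 0.265×8.2) = 8.084/6.08 = 1.33 J/s.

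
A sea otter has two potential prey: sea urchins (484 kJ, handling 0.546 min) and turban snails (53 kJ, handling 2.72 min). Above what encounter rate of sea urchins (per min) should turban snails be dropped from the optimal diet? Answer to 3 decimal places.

At the threshold, the rate on sea urchins alone equals the profitability of turban snails: λ·484/(1 + λ·0.546) = 53/2.72 = 19.49.
Rearranging, λ(484 − 19.49×0.546) = 19.49, so λ = 19.49/473.4 = 0.04116 per min.

0.041 per min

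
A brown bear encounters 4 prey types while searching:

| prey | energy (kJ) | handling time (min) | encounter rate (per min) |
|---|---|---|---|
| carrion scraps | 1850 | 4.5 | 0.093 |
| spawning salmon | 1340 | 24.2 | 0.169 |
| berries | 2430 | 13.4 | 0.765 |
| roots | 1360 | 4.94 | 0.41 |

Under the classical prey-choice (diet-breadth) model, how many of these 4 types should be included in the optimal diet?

2

Rank by E/h (kJ/min): carrion scraps 411, roots 275, berries 181, spawning salmon 55.4. Include each in turn until the next type's E/h falls below the running intake rate.
Rate on top 1: 121.3. roots: 275 > 121.3 → include.
Rate on top 2: 211.9. berries: 181 < 211.9 → exclude; stop.
Optimal diet: carrion scraps, roots — 2 of 4 types.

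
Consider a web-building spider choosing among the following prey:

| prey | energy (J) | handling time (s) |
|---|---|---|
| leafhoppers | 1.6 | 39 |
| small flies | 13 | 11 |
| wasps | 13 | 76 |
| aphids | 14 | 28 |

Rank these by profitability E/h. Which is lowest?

In descending order of E/h:
small flies: 13/11 = 1.18 J/s
aphids: 14/28 = 0.5 J/s
wasps: 13/76 = 0.171 J/s
leafhoppers: 1.6/39 = 0.041 J/s

leafhoppers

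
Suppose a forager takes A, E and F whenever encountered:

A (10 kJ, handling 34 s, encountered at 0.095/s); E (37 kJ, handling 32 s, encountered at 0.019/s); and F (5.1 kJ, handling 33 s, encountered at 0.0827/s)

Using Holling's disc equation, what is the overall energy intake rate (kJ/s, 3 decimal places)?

R = Σλ_iE_i / (1 + Σλ_ih_i)
Numerator: 0.095×10 + 0.019×37 + 0.0827×5.1 = 2.075
Denominator: 1 + 0.095×34 + 0.019×32 + 0.0827×33 = 7.567
R = 2.075/7.567 = 0.2742 kJ/s

0.274 kJ/s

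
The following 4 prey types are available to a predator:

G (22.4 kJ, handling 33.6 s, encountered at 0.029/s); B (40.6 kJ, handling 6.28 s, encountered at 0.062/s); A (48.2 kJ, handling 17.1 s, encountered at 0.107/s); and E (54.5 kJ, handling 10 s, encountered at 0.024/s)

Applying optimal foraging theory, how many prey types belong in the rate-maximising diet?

3

E/h in descending order: B 6.46, E 5.45, A 2.82, G 0.667 kJ/s. The optimal diet is the largest prefix of this list for which every included type satisfies E_i/h_i > R on the types above it.
Rate on top 1: 1.812. E: 5.45 > 1.812 → include.
Rate on top 2: 2.348. A: 2.82 > 2.348 → include.
Rate on top 3: 2.597. G: 0.667 < 2.597 → exclude; stop.
Optimal diet: B, E, A — 3 of 4 types.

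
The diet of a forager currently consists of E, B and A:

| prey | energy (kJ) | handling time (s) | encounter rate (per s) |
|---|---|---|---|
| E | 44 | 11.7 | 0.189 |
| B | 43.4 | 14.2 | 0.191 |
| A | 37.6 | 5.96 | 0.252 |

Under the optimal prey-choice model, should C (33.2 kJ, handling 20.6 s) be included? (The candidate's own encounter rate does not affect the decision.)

No

Intake rate on the current diet: R = (0.189×44 + 0.191×43.4 + 0.252×37.6) / (1 + 0.189×11.7 + 0.191×14.2 + 0.252×5.96) = 26.08/7.425 = 3.512 kJ/s.
C: E/h = 33.2/20.6 = 1.612 kJ/s.
1.612 < 3.512, so adding C would lower the average — exclude it.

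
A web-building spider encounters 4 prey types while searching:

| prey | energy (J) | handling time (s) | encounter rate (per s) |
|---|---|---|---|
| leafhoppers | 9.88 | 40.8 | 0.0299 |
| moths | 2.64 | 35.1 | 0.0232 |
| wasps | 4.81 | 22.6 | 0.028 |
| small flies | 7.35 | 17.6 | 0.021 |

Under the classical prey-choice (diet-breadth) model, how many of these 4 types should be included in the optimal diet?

E/h in descending order: small flies 0.418, leafhoppers 0.242, wasps 0.213, moths 0.0752 J/s. The optimal diet is the largest prefix of this list for which every included type satisfies E_i/h_i > R on the types above it.
Rate on top 1: 0.1127. leafhoppers: 0.242 > 0.1127 → include.
Rate on top 2: 0.1737. wasps: 0.213 > 0.1737 → include.
Rate on top 3: 0.1814. moths: 0.0752 < 0.1814 → exclude; stop.
Optimal diet: small flies, leafhoppers, wasps — 3 of 4 types.

3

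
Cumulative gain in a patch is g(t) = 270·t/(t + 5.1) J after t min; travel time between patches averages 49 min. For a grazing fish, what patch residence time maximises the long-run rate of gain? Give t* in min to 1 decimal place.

15.8 min

Maximise g(t)/(T+t): set derivative to zero → g'(t)(T+t) = g(t).
g'(t) = 270·5.1/(t + 5.1)². Setting 270·5.1/(t+5.1)² = 270t/[(t+5.1)(49+t)] gives 5.1(49+t) = t(t+5.1), so t² = 5.1×49 = 249.9.
t* = √249.9 = 15.81 min.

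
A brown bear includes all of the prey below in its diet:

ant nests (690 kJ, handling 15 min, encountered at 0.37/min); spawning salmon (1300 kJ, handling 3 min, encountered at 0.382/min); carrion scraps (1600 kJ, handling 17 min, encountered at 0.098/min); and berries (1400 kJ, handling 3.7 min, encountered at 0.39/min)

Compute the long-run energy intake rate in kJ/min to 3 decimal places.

Energy encountered per unit search time: 0.37×690 + 0.382×1300 + 0.098×1600 + 0.39×1400 = 1455 kJ/min.
Handling time per unit search time: 0.37×15 + 0.382×3 + 0.098×17 + 0.39×3.7 = 9.805.
Rate = 1455/(1 + 9.805) = 134.6 kJ/min.

134.632 kJ/min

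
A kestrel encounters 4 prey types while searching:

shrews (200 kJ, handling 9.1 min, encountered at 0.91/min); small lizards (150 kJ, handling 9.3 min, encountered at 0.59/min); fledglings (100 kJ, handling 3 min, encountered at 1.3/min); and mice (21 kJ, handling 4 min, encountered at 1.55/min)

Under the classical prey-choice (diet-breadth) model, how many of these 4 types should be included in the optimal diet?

1

E/h in descending order: fledglings 33.3, shrews 22, small lizards 16.1, mice 5.25 kJ/min. The optimal diet is the largest prefix of this list for which every included type satisfies E_i/h_i > R on the types above it.
Rate on top 1: 26.53. shrews: 22 < 26.53 → exclude; stop.
Optimal diet: fledglings — 1 of 4 types.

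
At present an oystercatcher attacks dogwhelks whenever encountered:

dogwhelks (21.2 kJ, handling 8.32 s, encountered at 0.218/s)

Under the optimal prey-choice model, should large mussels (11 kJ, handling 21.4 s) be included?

On dogwhelks alone, R = ΣλE/(1+Σλh) = 4.622/2.814 = 1.642 kJ/s.
Profitability of large mussels: 11/21.4 = 0.514 kJ/s.
0.514 < 1.642, so adding large mussels would lower the average — exclude it.

No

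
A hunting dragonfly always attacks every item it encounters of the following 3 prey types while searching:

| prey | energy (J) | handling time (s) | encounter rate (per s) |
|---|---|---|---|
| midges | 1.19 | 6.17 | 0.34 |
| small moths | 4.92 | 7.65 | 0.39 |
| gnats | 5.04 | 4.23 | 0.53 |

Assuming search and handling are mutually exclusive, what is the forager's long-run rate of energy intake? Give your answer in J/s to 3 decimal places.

Energy encountered per unit search time: 0.34×1.19 + 0.39×4.92 + 0.53×5.04 = 4.995 J/s.
Handling time per unit search time: 0.34×6.17 + 0.39×7.65 + 0.53×4.23 = 7.323.
Rate = 4.995/(1 + 7.323) = 0.6001 J/s.

0.600 J/s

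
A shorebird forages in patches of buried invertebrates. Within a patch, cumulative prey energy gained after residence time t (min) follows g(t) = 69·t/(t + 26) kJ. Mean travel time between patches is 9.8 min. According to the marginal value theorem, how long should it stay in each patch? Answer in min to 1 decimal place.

Maximise g(t)/(T+t): set derivative to zero → g'(t)(T+t) = g(t).
g'(t) = 69·26/(t + 26)². Setting 69·26/(t+26)² = 69t/[(t+26)(9.8+t)] gives 26(9.8+t) = t(t+26), so t² = 26×9.8 = 254.8.
t* = √254.8 = 15.96 min.

16.0 min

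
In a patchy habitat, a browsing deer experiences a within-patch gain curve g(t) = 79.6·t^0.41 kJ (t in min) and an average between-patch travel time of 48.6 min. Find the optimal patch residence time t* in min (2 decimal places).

33.77 min

Optimal t* satisfies g'(t*) = g(t*)/(T + t*).
g'(t) = 0.41·79.6·t^-0.59. Setting 0.41·79.6·t^-0.59 = 79.6·t^0.41/(48.6+t) gives 0.41(48.6+t) = t, so 0.59·t = 0.41×48.6.
t* = 0.41×48.6/0.59 = 33.77 min.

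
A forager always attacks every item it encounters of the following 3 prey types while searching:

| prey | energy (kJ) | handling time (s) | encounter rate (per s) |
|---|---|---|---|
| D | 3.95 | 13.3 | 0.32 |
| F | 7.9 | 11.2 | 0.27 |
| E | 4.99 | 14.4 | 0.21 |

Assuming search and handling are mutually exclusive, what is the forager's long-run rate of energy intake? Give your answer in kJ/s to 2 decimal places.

0.39 kJ/s

R = (0.32×3.95 + 0.27×7.9 + 0.21×4.99) / (1 + 0.32×13.3 + 0.27×11.2 + 0.21×14.4) = 4.445/11.3 = 0.3932 kJ/s.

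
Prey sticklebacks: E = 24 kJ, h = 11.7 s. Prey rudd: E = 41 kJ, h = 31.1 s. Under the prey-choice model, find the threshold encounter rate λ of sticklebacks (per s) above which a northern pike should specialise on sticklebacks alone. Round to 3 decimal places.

The zero-one rule: include rudd iff E₂/h₂ > λE₁/(1+λh₁). Equality gives the switch point.
λE₁h₂ = E₂ + λE₂h₁ ⇒ λ = E₂/(E₁h₂ − E₂h₁) = 41/(746.4 − 479.7) = 0.1537 per s.

0.154 per s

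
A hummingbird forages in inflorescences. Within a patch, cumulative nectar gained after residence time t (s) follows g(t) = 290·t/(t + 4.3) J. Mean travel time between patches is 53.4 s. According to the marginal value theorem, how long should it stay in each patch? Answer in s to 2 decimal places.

15.15 s

Maximise g(t)/(T+t): set derivative to zero → g'(t)(T+t) = g(t).
g'(t) = 290·4.3/(t + 4.3)². Setting 290·4.3/(t+4.3)² = 290t/[(t+4.3)(53.4+t)] gives 4.3(53.4+t) = t(t+4.3), so t² = 4.3×53.4 = 229.6.
t* = √229.6 = 15.15 s.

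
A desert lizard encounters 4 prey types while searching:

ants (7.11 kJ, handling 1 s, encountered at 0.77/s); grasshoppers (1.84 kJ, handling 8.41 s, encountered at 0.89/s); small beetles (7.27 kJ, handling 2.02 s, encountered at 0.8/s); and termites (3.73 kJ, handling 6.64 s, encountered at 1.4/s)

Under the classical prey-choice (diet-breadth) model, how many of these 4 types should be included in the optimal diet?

2

Rank by E/h (kJ/s): ants 7.11, small beetles 3.6, termites 0.562, grasshoppers 0.219. Include each in turn until the next type's E/h falls below the running intake rate.
Rate on top 1: 3.093. small beetles: 3.6 > 3.093 → include.
Rate on top 2: 3.335. termites: 0.562 < 3.335 → exclude; stop.
Optimal diet: ants, small beetles — 2 of 4 types.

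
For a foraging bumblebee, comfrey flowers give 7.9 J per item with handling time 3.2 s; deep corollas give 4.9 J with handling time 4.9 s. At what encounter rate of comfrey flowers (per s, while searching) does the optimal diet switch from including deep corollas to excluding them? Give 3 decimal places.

0.213 per s

At the threshold, the rate on comfrey flowers alone equals the profitability of deep corollas: λ·7.9/(1 + λ·3.2) = 4.9/4.9 = 1.
Rearranging, λ(7.9 − 1×3.2) = 1, so λ = 1/4.7 = 0.2128 per s.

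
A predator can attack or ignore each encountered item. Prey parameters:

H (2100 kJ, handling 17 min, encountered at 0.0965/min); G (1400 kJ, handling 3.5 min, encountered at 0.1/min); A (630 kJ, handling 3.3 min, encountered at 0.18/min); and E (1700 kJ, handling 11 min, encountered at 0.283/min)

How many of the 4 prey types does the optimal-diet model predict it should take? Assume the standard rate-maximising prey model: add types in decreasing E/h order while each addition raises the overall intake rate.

Profitabilities (E/h, kJ/min): G 400, A 191, E 155, H 124. Add prey in this order while the next type's profitability exceeds the intake rate on those already taken.
Rate on top 1: 103.7. A: 191 > 103.7 → include.
Rate on top 2: 130.3. E: 155 > 130.3 → include.
Rate on top 3: 145.2. H: 124 < 145.2 → exclude; stop.
Optimal diet: G, A, E — 3 of 4 types.

3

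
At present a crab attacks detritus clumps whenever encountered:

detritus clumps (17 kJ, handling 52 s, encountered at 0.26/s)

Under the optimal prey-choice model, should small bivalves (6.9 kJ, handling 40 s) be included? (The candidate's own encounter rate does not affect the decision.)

No

Current rate: (0.26×17)/(1 + 0.26×52) = 0.3044 kJ/s.
Profitability of small bivalves: 6.9/40 = 0.1725 kJ/s.
Since 0.1725 < R, time spent handling small bivalves is better spent searching.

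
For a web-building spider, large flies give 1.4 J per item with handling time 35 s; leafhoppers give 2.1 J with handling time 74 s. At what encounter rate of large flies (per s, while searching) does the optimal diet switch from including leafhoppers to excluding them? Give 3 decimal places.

0.070 per s

At the threshold, the rate on large flies alone equals the profitability of leafhoppers: λ·1.4/(1 + λ·35) = 2.1/74 = 0.02838.
Rearranging, λ(1.4 − 0.02838×35) = 0.02838, so λ = 0.02838/0.4068 = 0.06977 per s.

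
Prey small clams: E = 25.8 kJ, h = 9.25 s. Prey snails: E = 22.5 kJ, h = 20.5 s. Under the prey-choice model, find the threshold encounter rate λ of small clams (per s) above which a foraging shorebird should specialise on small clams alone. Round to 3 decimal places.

0.070 per s

Drop snails once their profitability E₂/h₂ falls below the rate achievable on small clams alone: E₂/h₂ = λE₁/(1 + λh₁).
Solve for λ: λE₁h₂ = E₂(1 + λh₁) → λ(E₁h₂ − E₂h₁) = E₂ → λ = E₂/(E₁h₂ − E₂h₁).
λ = 22.5/(25.8×20.5 − 22.5×9.25) = 22.5/320.8 = 0.07014 per s.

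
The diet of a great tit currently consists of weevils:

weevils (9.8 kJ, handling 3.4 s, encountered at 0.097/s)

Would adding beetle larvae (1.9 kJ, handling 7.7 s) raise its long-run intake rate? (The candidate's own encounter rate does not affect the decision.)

No

Current rate: (0.097×9.8)/(1 + 0.097×3.4) = 0.7148 kJ/s.
Profitability of beetle larvae: 1.9/7.7 = 0.2468 kJ/s.
Since 0.2468 < R, time spent handling beetle larvae is better spent searching.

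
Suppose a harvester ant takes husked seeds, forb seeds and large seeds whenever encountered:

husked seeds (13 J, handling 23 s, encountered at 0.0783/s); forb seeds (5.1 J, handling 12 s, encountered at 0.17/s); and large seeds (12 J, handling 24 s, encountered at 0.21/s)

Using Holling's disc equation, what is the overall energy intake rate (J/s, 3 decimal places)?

R = (0.0783×13 + 0.17×5.1 + 0.21×12) / (1 + 0.0783×23 + 0.17×12 + 0.21×24) = 4.405/9.881 = 0.4458 J/s.

0.446 J/s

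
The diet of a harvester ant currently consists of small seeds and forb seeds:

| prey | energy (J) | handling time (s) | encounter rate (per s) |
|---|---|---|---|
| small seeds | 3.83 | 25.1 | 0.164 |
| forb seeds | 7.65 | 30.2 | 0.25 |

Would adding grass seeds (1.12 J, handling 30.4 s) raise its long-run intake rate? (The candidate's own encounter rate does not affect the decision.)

No

Current rate: (0.164×3.83 + 0.25×7.65)/(1 + 0.164×25.1 + 0.25×30.2) = 0.2006 J/s.
grass seeds: E/h = 1.12/30.4 = 0.03684 J/s.
Since 0.03684 < R, time spent handling grass seeds is better spent searching.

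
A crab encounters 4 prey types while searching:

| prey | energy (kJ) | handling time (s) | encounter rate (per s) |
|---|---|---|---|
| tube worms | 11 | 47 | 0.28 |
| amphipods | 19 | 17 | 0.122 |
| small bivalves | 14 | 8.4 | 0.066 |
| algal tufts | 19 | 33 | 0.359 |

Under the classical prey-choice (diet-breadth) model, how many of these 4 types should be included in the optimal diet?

2

E/h in descending order: small bivalves 1.67, amphipods 1.12, algal tufts 0.576, tube worms 0.234 kJ/s. The optimal diet is the largest prefix of this list for which every included type satisfies E_i/h_i > R on the types above it.
Rate on top 1: 0.5944. amphipods: 1.12 > 0.5944 → include.
Rate on top 2: 0.8935. algal tufts: 0.576 < 0.8935 → exclude; stop.
Optimal diet: small bivalves, amphipods — 2 of 4 types.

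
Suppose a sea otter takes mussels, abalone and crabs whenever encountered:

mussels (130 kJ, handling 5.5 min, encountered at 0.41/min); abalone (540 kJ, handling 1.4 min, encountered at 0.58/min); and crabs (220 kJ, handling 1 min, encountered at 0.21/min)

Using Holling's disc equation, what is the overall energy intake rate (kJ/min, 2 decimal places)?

96.49 kJ/min

Energy encountered per unit search time: 0.41×130 + 0.58×540 + 0.21×220 = 412.7 kJ/min.
Handling time per unit search time: 0.41×5.5 + 0.58×1.4 + 0.21×1 = 3.277.
Rate = 412.7/(1 + 3.277) = 96.49 kJ/min.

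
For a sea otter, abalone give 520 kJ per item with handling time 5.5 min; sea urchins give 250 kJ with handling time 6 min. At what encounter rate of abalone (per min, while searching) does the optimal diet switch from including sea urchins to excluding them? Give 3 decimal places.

At the threshold, the rate on abalone alone equals the profitability of sea urchins: λ·520/(1 + λ·5.5) = 250/6 = 41.67.
Rearranging, λ(520 − 41.67×5.5) = 41.67, so λ = 41.67/290.8 = 0.1433 per min.

0.143 per min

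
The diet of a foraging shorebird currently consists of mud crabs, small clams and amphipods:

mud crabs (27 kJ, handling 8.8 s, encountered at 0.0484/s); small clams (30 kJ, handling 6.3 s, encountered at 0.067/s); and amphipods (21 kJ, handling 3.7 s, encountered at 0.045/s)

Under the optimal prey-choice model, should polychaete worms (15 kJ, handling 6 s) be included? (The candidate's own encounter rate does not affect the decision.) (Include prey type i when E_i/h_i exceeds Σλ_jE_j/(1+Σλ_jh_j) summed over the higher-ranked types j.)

Yes

On mud crabs, small clams and amphipods alone, R = ΣλE/(1+Σλh) = 4.262/2.015 = 2.116 kJ/s.
polychaete worms: E/h = 15/6 = 2.5 kJ/s.
Since 2.5 > R, including polychaete worms increases the long-run rate.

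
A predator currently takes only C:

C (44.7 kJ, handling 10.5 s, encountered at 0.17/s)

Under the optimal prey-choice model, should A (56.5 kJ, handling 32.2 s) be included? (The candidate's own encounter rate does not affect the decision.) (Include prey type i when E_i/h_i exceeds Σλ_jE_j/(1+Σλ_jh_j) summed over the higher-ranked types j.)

Intake rate on the current diet: R = (0.17×44.7) / (1 + 0.17×10.5) = 7.599/2.785 = 2.729 kJ/s.
A: E/h = 56.5/32.2 = 1.755 kJ/s.
Since 1.755 < R, time spent handling A is better spent searching.

No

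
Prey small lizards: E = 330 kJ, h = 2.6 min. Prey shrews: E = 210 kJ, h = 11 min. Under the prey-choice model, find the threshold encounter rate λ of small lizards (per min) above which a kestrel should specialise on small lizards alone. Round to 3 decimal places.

Drop shrews once their profitability E₂/h₂ falls below the rate achievable on small lizards alone: E₂/h₂ = λE₁/(1 + λh₁).
Solve for λ: λE₁h₂ = E₂(1 + λh₁) → λ(E₁h₂ − E₂h₁) = E₂ → λ = E₂/(E₁h₂ − E₂h₁).
λ = 210/(330×11 − 210×2.6) = 210/3084 = 0.06809 per min.

0.068 per min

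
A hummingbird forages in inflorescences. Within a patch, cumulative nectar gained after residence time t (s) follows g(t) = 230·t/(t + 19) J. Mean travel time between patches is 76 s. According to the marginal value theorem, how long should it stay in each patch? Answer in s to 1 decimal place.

By the marginal value theorem, leave when the instantaneous gain rate g'(t) equals the habitat-wide average g(t)/(T + t).
g'(t) = 230·19/(t + 19)². Setting 230·19/(t+19)² = 230t/[(t+19)(76+t)] gives 19(76+t) = t(t+19), so t² = 19×76 = 1444.
t* = √1444 = 38 s.

38.0 s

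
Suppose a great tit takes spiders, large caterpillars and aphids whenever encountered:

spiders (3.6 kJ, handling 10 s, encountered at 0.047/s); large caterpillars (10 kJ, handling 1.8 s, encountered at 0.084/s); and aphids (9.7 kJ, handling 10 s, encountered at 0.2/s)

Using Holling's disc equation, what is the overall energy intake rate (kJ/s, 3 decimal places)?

Energy encountered per unit search time: 0.047×3.6 + 0.084×10 + 0.2×9.7 = 2.949 kJ/s.
Handling time per unit search time: 0.047×10 + 0.084×1.8 + 0.2×10 = 2.621.
Rate = 2.949/(1 + 2.621) = 0.8144 kJ/s.

0.814 kJ/s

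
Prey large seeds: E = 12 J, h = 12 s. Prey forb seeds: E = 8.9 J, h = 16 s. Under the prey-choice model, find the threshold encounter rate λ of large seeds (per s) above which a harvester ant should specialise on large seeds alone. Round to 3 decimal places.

0.104 per s

At the threshold, the rate on large seeds alone equals the profitability of forb seeds: λ·12/(1 + λ·12) = 8.9/16 = 0.5563.
Rearranging, λ(12 − 0.5563×12) = 0.5563, so λ = 0.5563/5.325 = 0.1045 per s.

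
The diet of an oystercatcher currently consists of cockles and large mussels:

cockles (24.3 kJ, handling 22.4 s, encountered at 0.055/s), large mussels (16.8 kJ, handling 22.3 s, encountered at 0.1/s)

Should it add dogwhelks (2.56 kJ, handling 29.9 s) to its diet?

No

Current rate: (0.055×24.3 + 0.1×16.8)/(1 + 0.055×22.4 + 0.1×22.3) = 0.676 kJ/s.
Profitability of dogwhelks: 2.56/29.9 = 0.08562 kJ/s.
0.08562 < 0.676, so adding dogwhelks would lower the average — exclude it.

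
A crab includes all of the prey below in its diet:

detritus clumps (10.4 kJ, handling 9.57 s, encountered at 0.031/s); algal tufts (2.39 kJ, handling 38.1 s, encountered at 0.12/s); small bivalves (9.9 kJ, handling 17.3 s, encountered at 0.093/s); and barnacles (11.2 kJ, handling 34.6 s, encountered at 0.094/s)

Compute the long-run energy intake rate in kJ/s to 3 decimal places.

0.241 kJ/s

Energy encountered per unit search time: 0.031×10.4 + 0.12×2.39 + 0.093×9.9 + 0.094×11.2 = 2.583 kJ/s.
Handling time per unit search time: 0.031×9.57 + 0.12×38.1 + 0.093×17.3 + 0.094×34.6 = 9.73.
Rate = 2.583/(1 + 9.73) = 0.2407 kJ/s.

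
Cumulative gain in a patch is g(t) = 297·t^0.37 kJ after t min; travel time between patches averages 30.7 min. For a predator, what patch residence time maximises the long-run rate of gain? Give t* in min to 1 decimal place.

Optimal t* satisfies g'(t*) = g(t*)/(T + t*).
g'(t) = 0.37·297·t^-0.63. Setting 0.37·297·t^-0.63 = 297·t^0.37/(30.7+t) gives 0.37(30.7+t) = t, so 0.63·t = 0.37×30.7.
t* = 0.37×30.7/0.63 = 18.03 min.

18.0 min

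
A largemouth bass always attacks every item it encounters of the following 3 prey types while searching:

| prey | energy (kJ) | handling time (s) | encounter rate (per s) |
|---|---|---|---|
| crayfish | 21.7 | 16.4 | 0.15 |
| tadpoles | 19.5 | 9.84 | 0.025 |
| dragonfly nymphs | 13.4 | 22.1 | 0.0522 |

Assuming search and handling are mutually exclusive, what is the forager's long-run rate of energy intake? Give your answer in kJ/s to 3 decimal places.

R = (0.15×21.7 + 0.025×19.5 + 0.0522×13.4) / (1 + 0.15×16.4 + 0.025×9.84 + 0.0522×22.1) = 4.442/4.86 = 0.9141 kJ/s.

0.914 kJ/s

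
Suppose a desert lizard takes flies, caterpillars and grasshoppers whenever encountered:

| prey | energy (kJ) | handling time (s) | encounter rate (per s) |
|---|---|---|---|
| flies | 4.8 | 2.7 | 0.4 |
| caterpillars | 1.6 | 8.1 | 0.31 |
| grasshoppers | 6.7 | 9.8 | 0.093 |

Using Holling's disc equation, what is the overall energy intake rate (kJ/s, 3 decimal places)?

Energy encountered per unit search time: 0.4×4.8 + 0.31×1.6 + 0.093×6.7 = 3.039 kJ/s.
Handling time per unit search time: 0.4×2.7 + 0.31×8.1 + 0.093×9.8 = 4.502.
Rate = 3.039/(1 + 4.502) = 0.5523 kJ/s.

0.552 kJ/s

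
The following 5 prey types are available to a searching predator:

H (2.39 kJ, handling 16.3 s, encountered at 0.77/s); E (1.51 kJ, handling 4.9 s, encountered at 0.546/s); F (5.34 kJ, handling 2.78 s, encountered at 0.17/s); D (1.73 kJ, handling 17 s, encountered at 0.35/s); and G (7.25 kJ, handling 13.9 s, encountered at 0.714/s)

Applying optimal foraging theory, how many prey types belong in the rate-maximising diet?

1

Profitabilities (E/h, kJ/s): F 1.92, G 0.522, E 0.308, H 0.147, D 0.102. Add prey in this order while the next type's profitability exceeds the intake rate on those already taken.
Rate on top 1: 0.6165. G: 0.522 < 0.6165 → exclude; stop.
Optimal diet: F — 1 of 5 types.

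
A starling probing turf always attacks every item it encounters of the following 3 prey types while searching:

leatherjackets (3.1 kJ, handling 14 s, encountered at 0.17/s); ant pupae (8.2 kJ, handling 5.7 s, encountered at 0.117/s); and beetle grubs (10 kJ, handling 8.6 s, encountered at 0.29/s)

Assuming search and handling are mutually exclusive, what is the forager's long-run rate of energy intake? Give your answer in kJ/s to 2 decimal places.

R = (0.17×3.1 + 0.117×8.2 + 0.29×10) / (1 + 0.17×14 + 0.117×5.7 + 0.29×8.6) = 4.386/6.541 = 0.6706 kJ/s.

0.67 kJ/s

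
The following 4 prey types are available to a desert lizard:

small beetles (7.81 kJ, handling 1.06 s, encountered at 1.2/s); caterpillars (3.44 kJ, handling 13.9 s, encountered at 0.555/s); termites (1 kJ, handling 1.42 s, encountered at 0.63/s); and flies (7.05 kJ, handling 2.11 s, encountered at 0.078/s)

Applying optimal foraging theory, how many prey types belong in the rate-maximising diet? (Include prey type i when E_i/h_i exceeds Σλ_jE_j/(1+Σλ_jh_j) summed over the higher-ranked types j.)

Profitabilities (E/h, kJ/s): small beetles 7.37, flies 3.34, termites 0.704, caterpillars 0.247. Add prey in this order while the next type's profitability exceeds the intake rate on those already taken.
Rate on top 1: 4.125. flies: 3.34 < 4.125 → exclude; stop.
Optimal diet: small beetles — 1 of 4 types.

1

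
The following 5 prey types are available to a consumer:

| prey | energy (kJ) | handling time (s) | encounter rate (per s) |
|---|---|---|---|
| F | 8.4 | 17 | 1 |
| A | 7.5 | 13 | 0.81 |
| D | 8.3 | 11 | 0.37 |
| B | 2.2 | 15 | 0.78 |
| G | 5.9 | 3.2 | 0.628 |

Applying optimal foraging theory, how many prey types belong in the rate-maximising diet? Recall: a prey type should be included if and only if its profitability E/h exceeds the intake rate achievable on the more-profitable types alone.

1

E/h in descending order: G 1.84, D 0.755, A 0.577, F 0.494, B 0.147 kJ/s. The optimal diet is the largest prefix of this list for which every included type satisfies E_i/h_i > R on the types above it.
Rate on top 1: 1.231. D: 0.755 < 1.231 → exclude; stop.
Optimal diet: G — 1 of 5 types.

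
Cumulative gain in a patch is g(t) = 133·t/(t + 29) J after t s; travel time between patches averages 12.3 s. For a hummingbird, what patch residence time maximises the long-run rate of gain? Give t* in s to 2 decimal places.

Optimal t* satisfies g'(t*) = g(t*)/(T + t*).
g'(t) = 133·29/(t + 29)². Setting 133·29/(t+29)² = 133t/[(t+29)(12.3+t)] gives 29(12.3+t) = t(t+29), so t² = 29×12.3 = 356.7.
t* = √356.7 = 18.89 s.

18.89 s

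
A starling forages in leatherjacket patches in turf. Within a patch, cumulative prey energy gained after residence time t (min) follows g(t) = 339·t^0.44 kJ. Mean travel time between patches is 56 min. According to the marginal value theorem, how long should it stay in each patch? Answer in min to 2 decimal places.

44.00 min

By the marginal value theorem, leave when the instantaneous gain rate g'(t) equals the habitat-wide average g(t)/(T + t).
g'(t) = 0.44·339·t^-0.56. Setting 0.44·339·t^-0.56 = 339·t^0.44/(56+t) gives 0.44(56+t) = t, so 0.56·t = 0.44×56.
t* = 0.44×56/0.56 = 44 min.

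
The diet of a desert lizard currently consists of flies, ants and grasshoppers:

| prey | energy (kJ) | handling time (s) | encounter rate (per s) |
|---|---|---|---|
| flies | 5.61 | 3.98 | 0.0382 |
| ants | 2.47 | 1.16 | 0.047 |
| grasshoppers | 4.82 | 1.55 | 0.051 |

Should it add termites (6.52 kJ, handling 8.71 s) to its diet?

Yes

Current rate: (0.0382×5.61 + 0.047×2.47 + 0.051×4.82)/(1 + 0.0382×3.98 + 0.047×1.16 + 0.051×1.55) = 0.4482 kJ/s.
termites: E/h = 6.52/8.71 = 0.7486 kJ/s.
Since 0.7486 > R, including termites increases the long-run rate.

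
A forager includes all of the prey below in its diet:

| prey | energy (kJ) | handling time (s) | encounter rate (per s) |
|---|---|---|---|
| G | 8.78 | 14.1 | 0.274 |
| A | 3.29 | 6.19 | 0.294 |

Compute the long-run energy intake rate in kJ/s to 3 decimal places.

Energy encountered per unit search time: 0.274×8.78 + 0.294×3.29 = 3.373 kJ/s.
Handling time per unit search time: 0.274×14.1 + 0.294×6.19 = 5.683.
Rate = 3.373/(1 + 5.683) = 0.5047 kJ/s.

0.505 kJ/s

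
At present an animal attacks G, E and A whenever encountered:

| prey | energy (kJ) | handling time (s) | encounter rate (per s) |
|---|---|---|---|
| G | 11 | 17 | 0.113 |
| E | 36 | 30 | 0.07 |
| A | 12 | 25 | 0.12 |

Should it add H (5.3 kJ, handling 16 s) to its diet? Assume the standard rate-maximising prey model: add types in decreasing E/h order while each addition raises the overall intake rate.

No

On G, E and A alone, R = ΣλE/(1+Σλh) = 5.203/8.021 = 0.6487 kJ/s.
Profitability of H: 5.3/16 = 0.3312 kJ/s.
Since 0.3312 < R, time spent handling H is better spent searching.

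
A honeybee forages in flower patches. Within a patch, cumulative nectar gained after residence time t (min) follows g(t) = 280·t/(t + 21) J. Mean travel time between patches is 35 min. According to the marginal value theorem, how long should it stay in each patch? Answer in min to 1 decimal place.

27.1 min

Optimal t* satisfies g'(t*) = g(t*)/(T + t*).
g'(t) = 280·21/(t + 21)². Setting 280·21/(t+21)² = 280t/[(t+21)(35+t)] gives 21(35+t) = t(t+21), so t² = 21×35 = 735.
t* = √735 = 27.11 min.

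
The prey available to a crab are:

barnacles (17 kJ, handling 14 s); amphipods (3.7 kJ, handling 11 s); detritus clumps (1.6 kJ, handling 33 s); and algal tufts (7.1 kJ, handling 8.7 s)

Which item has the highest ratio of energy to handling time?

In descending order of E/h:
barnacles: 17/14 = 1.21 kJ/s
algal tufts: 7.1/8.7 = 0.816 kJ/s
amphipods: 3.7/11 = 0.336 kJ/s
detritus clumps: 1.6/33 = 0.0485 kJ/s

barnacles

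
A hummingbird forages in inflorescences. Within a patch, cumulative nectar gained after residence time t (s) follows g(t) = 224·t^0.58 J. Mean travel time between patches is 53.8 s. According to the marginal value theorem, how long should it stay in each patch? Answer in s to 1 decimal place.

74.3 s

Maximise g(t)/(T+t): set derivative to zero → g'(t)(T+t) = g(t).
g'(t) = 0.58·224·t^-0.42. Setting 0.58·224·t^-0.42 = 224·t^0.58/(53.8+t) gives 0.58(53.8+t) = t, so 0.42·t = 0.58×53.8.
t* = 0.58×53.8/0.42 = 74.3 s.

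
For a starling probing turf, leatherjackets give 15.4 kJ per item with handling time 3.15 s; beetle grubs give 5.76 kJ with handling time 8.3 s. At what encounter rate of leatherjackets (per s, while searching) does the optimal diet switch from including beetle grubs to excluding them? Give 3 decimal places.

At the threshold, the rate on leatherjackets alone equals the profitability of beetle grubs: λ·15.4/(1 + λ·3.15) = 5.76/8.3 = 0.694.
Rearranging, λ(15.4 − 0.694×3.15) = 0.694, so λ = 0.694/13.21 = 0.05252 per s.

0.053 per s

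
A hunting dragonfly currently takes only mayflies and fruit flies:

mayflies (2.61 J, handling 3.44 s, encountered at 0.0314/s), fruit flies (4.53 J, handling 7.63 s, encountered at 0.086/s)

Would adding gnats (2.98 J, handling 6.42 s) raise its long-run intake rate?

Yes

On mayflies and fruit flies alone, R = ΣλE/(1+Σλh) = 0.4715/1.764 = 0.2673 J/s.
Profitability of gnats: 2.98/6.42 = 0.4642 J/s.
0.4642 > 0.2673, so adding gnats raises the average — include it.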